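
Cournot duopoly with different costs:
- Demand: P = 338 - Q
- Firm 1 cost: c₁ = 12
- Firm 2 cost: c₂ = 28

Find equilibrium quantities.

q₁* = 114.0, q₂* = 98.0

Work:
Reaction: q₁ = (338 - 12 - q₂)/2
Reaction: q₂ = (338 - 28 - q₁)/2
Solve simultaneously:
q₁* = (338 - 2×12 + 28)/3 = 114.0
q₂* = (338 - 2×28 + 12)/3 = 98.0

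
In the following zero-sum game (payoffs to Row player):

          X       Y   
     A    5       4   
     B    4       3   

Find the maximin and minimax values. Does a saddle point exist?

Maximin = 4, Minimax = 4, Saddle: True

Work:
Row minimums: [4, 3] → maximin = 4
Column maximums: [5, 4] → minimax = 4
Saddle point exists! Game value = 4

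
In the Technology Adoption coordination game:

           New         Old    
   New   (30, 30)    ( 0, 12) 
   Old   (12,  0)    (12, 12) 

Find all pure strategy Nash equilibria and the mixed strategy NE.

Pure NE: (New, New) and (Old, Old); Mixed NE: p = 0.4, q = 0.4

Work:
Check pure NE:
(New, New): (30, 30) - no unilateral deviation beneficial
(Old, Old): (12, 12) - no unilateral deviation beneficial
Mixed NE: P1 plays New with p = 0.4, P2 plays New with q = 0.4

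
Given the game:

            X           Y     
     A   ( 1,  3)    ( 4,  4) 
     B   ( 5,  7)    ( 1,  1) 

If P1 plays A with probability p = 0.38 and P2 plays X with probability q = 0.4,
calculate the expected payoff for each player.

E[P1] = 2.676, E[P2] = 3.476

Work:
E[P1] = p·q·π₁(A,X) + p·(1-q)·π₁(A,Y) + (1-p)·q·π₁(B,X) + (1-p)·(1-q)·π₁(B,Y)
= 0.38·0.4·1 + 0.38·0.6·4 + 0.62·0.4·5 + 0.62·0.6·1
= 2.676

E[P2] = 3.476 (similar calculation)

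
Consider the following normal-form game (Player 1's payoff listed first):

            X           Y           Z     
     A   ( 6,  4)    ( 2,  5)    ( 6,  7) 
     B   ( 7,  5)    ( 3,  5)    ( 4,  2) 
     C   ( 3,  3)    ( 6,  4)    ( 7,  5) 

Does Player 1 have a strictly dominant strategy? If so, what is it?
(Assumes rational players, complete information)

No strictly dominant strategy exists for Player 1

Work:
A strategy strictly dominates another if it gives a strictly higher payoff against every opponent action. Compare each pair of P1's strategies column-by-column:
  A vs B: [6 vs 7, 2 vs 3, 6 vs 4] → A does not strictly dominate B (column X: 6 ≤ 7)
  A vs C: [6 vs 3, 2 vs 6, 6 vs 7] → A does not strictly dominate C (column Y: 2 ≤ 6)
  B vs A: [7 vs 6, 3 vs 2, 4 vs 6] → B does not strictly dominate A (column Z: 4 ≤ 6)
  B vs C: [7 vs 3, 3 vs 6, 4 vs 7] → B does not strictly dominate C (column Y: 3 ≤ 6)
  C vs A: [3 vs 6, 6 vs 2, 7 vs 6] → C does not strictly dominate A (column X: 3 ≤ 6)
  C vs B: [3 vs 7, 6 vs 3, 7 vs 4] → C does not strictly dominate B (column X: 3 ≤ 7)
No single strategy strictly dominates all others → no strictly dominant strategy.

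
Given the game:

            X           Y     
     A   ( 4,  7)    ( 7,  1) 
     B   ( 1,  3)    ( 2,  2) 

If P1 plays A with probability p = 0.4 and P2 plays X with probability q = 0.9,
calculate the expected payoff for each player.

E[P1] = 2.38, E[P2] = 4.3

Work:
E[P1] = p·q·π₁(A,X) + p·(1-q)·π₁(A,Y) + (1-p)·q·π₁(B,X) + (1-p)·(1-q)·π₁(B,Y)
= 0.4·0.9·4 + 0.4·0.1·7 + 0.6·0.9·1 + 0.6·0.1·2
= 2.38

E[P2] = 4.3 (similar calculation)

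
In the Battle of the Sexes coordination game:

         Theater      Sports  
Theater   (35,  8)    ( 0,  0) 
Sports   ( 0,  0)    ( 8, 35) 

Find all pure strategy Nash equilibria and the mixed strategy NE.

Pure NE: (Theater, Theater) and (Sports, Sports); Mixed NE: p = 0.814, q = 0.186

Work:
Check pure NE:
(Theater, Theater): (35, 8) - no unilateral deviation beneficial
(Sports, Sports): (8, 35) - no unilateral deviation beneficial
Mixed NE: P1 plays Theater with p = 0.814, P2 plays Theater with q = 0.186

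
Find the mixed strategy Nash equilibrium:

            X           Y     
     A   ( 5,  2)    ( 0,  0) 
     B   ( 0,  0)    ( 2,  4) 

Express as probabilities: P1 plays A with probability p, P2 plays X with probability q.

p = 0.6667, q = 0.2857

Work:
Find probabilities that make opponent indifferent:
P2 chooses q to make P1 indifferent between A and B
P1 chooses p to make P2 indifferent between X and Y
Mixed NE: P1 plays (A: 0.6667, B: 0.3333), P2 plays (X: 0.2857, Y: 0.7143)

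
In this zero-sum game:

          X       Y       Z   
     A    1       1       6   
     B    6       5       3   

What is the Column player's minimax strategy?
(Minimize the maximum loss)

Column should play Y, value = 5

Work:
Column player minimizes Row's maximum payoff:
Column X: max payoff to Row = 6
Column Y: max payoff to Row = 5
Column Z: max payoff to Row = 6
Minimum is 5, achieved by column Y.
Minimax strategy: Y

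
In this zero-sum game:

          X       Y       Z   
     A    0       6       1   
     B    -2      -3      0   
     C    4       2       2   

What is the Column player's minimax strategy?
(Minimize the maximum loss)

Column should play Z, value = 2

Work:
Column player minimizes Row's maximum payoff:
Column X: max payoff to Row = 4
Column Y: max payoff to Row = 6
Column Z: max payoff to Row = 2
Minimum is 2, achieved by column Z.
Minimax strategy: Z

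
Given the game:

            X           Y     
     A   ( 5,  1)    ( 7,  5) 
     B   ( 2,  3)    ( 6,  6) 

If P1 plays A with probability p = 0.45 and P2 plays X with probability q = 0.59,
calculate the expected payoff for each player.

E[P1] = 4.621, E[P2] = 3.5145

Work:
E[P1] = p·q·π₁(A,X) + p·(1-q)·π₁(A,Y) + (1-p)·q·π₁(B,X) + (1-p)·(1-q)·π₁(B,Y)
= 0.45·0.59·5 + 0.45·0.41·7 + 0.55·0.59·2 + 0.55·0.41·6
= 4.621

E[P2] = 3.5145 (similar calculation)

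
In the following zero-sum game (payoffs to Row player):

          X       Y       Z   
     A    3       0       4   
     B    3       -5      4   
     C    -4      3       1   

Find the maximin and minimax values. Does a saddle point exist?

Maximin = 0, Minimax = 3, Saddle: False

Work:
Row minimums: [0, -5, -4] → maximin = 0
Column maximums: [3, 3, 4] → minimax = 3
No saddle point (maximin ≠ minimax). Mixed strategy needed.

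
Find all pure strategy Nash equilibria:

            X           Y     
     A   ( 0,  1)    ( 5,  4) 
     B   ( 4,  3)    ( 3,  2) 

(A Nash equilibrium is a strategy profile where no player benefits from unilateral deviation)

Nash equilibrium: (A, Y), (B, X)

Work:
Best responses:
  P1 vs X: payoffs [0, 4] → best response B (payoff 4)
  P1 vs Y: payoffs [5, 3] → best response A (payoff 5)
  P2 vs A: payoffs [1, 4] → best response Y (payoff 4)
  P2 vs B: payoffs [3, 2] → best response X (payoff 3)
Mutual best responses: (A,Y), (B,X) → Nash equilibria.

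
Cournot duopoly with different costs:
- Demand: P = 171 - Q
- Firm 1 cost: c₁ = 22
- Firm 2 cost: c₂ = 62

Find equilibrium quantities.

q₁* = 63.0, q₂* = 23.0

Work:
Reaction: q₁ = (171 - 22 - q₂)/2
Reaction: q₂ = (171 - 62 - q₁)/2
Solve simultaneously:
q₁* = (171 - 2×22 + 62)/3 = 63.0
q₂* = (171 - 2×62 + 22)/3 = 23.0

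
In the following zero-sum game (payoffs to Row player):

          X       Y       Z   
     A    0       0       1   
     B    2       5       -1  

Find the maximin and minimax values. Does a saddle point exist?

Maximin = 0, Minimax = 1, Saddle: False

Work:
Row minimums: [0, -1] → maximin = 0
Column maximums: [2, 5, 1] → minimax = 1
No saddle point (maximin ≠ minimax). Mixed strategy needed.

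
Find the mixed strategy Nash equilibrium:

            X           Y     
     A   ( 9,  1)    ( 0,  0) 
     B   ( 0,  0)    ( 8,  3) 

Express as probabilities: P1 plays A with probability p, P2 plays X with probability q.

p = 0.75, q = 0.4706

Work:
Find probabilities that make opponent indifferent:
P2 chooses q to make P1 indifferent between A and B
P1 chooses p to make P2 indifferent between X and Y
Mixed NE: P1 plays (A: 0.75, B: 0.25), P2 plays (X: 0.4706, Y: 0.5294)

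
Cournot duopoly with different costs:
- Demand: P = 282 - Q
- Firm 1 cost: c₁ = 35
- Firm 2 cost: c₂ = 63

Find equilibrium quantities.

q₁* = 91.67, q₂* = 63.67

Work:
Reaction: q₁ = (282 - 35 - q₂)/2
Reaction: q₂ = (282 - 63 - q₁)/2
Solve simultaneously:
q₁* = (282 - 2×35 + 63)/3 = 91.67
q₂* = (282 - 2×63 + 35)/3 = 63.67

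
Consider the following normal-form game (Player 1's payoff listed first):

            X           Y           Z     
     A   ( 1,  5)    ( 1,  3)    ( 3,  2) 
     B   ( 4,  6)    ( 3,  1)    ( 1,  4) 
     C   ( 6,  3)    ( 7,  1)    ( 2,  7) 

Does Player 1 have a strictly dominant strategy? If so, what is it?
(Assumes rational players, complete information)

No strictly dominant strategy exists for Player 1

Work:
A strategy strictly dominates another if it gives a strictly higher payoff against every opponent action. Compare each pair of P1's strategies column-by-column:
  A vs B: [1 vs 4, 1 vs 3, 3 vs 1] → A does not strictly dominate B (column X: 1 ≤ 4)
  A vs C: [1 vs 6, 1 vs 7, 3 vs 2] → A does not strictly dominate C (column X: 1 ≤ 6)
  B vs A: [4 vs 1, 3 vs 1, 1 vs 3] → B does not strictly dominate A (column Z: 1 ≤ 3)
  B vs C: [4 vs 6, 3 vs 7, 1 vs 2] → B does not strictly dominate C (column X: 4 ≤ 6)
  C vs A: [6 vs 1, 7 vs 1, 2 vs 3] → C does not strictly dominate A (column Z: 2 ≤ 3)
  C vs B: [6 vs 4, 7 vs 3, 2 vs 1] → C strictly dominates B
No single strategy strictly dominates all others → no strictly dominant strategy.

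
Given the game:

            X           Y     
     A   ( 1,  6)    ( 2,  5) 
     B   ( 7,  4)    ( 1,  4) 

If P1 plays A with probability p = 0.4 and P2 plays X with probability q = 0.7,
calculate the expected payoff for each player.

E[P1] = 3.64, E[P2] = 4.68

Work:
E[P1] = p·q·π₁(A,X) + p·(1-q)·π₁(A,Y) + (1-p)·q·π₁(B,X) + (1-p)·(1-q)·π₁(B,Y)
= 0.4·0.7·1 + 0.4·0.3·2 + 0.6·0.7·7 + 0.6·0.3·1
= 3.64

E[P2] = 4.68 (similar calculation)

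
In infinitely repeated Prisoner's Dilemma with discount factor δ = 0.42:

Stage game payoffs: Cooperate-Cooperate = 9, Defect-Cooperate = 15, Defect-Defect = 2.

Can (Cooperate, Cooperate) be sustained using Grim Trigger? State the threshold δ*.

δ* = 0.4615; since δ = 0.42 < 0.4615, cooperation cannot be sustained

Work:
For Grim Trigger:
Cooperate forever: 9/(1-δ)
Defect then punished: 15 + 2·δ/(1-δ)
Need: 9/(1-δ) ≥ 15 + 2·δ/(1-δ)
Solving: δ ≥ (T-R)/(T-P) = (15-9)/(15-2) = 0.4615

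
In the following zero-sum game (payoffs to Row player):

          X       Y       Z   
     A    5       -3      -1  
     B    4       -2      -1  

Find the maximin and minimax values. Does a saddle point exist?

Maximin = -2, Minimax = -2, Saddle: True

Work:
Row minimums: [-3, -2] → maximin = -2
Column maximums: [5, -2, -1] → minimax = -2
Saddle point exists! Game value = -2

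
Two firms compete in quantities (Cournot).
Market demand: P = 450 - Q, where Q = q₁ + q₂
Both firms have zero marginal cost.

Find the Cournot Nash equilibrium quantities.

q₁* = q₂* = 150.0; P* = 150.0

Work:
Profit: π_i = P·q_i = (a - q_i - q_j)·q_i
FOC: ∂π_i/∂q_i = a - 2q_i - q_j = 0
Reaction function: q_i = (450 - q_j)/2
Symmetry: q* = 450/3 = 150.0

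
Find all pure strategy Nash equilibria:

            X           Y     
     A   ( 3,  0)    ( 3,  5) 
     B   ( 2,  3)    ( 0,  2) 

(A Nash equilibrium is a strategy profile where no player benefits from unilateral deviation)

Nash equilibrium: (A, Y)

Work:
Best responses:
  P1 vs X: payoffs [3, 2] → best response A (payoff 3)
  P1 vs Y: payoffs [3, 0] → best response A (payoff 3)
  P2 vs A: payoffs [0, 5] → best response Y (payoff 5)
  P2 vs B: payoffs [3, 2] → best response X (payoff 3)
Mutual best responses: (A,Y) → Nash equilibria.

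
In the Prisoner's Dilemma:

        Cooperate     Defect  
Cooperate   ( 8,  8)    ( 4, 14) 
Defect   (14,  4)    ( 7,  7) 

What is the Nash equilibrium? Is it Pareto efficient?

(Defect, Defect) is NE; not Pareto efficient

Work:
Defect dominates Cooperate for both players:
If P2 cooperates: Defect (14) > Cooperate (8)
If P2 defects: Defect (7) > Cooperate (4)
NE: (Defect, Defect) with payoff (7, 7)
But (Cooperate, Cooperate) = (8, 8) Pareto dominates (7, 7)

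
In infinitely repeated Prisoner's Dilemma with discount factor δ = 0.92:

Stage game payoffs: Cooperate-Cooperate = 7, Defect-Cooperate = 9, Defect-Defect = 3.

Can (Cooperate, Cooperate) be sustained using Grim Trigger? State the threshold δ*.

δ* = 0.3333; since δ = 0.92 ≥ 0.3333, cooperation can be sustained

Work:
For Grim Trigger:
Cooperate forever: 7/(1-δ)
Defect then punished: 9 + 3·δ/(1-δ)
Need: 7/(1-δ) ≥ 9 + 3·δ/(1-δ)
Solving: δ ≥ (T-R)/(T-P) = (9-7)/(9-3) = 0.3333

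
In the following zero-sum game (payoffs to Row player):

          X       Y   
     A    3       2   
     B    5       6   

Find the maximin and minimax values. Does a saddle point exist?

Maximin = 5, Minimax = 5, Saddle: True

Work:
Row minimums: [2, 5] → maximin = 5
Column maximums: [5, 6] → minimax = 5
Saddle point exists! Game value = 5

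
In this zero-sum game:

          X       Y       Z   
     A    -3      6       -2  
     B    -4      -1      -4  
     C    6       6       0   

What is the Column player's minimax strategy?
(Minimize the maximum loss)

Column should play Z, value = 0

Work:
Column player minimizes Row's maximum payoff:
Column X: max payoff to Row = 6
Column Y: max payoff to Row = 6
Column Z: max payoff to Row = 0
Minimum is 0, achieved by column Z.
Minimax strategy: Z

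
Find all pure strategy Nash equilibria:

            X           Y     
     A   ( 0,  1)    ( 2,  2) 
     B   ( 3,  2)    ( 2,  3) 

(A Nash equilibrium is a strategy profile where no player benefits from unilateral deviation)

Nash equilibrium: (A, Y), (B, Y)

Work:
Best responses:
  P1 vs X: payoffs [0, 3] → best response B (payoff 3)
  P1 vs Y: payoffs [2, 2] → best response A/B (payoff 2)
  P2 vs A: payoffs [1, 2] → best response Y (payoff 2)
  P2 vs B: payoffs [2, 3] → best response Y (payoff 3)
Mutual best responses: (A,Y), (B,Y) → Nash equilibria.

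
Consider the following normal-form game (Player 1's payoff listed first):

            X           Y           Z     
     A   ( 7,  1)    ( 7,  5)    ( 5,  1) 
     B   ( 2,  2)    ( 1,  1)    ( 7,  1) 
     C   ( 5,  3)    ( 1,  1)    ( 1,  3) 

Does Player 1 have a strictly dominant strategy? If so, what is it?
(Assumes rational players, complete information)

No strictly dominant strategy exists for Player 1

Work:
A strategy strictly dominates another if it gives a strictly higher payoff against every opponent action. Compare each pair of P1's strategies column-by-column:
  A vs B: [7 vs 2, 7 vs 1, 5 vs 7] → A does not strictly dominate B (column Z: 5 ≤ 7)
  A vs C: [7 vs 5, 7 vs 1, 5 vs 1] → A strictly dominates C
  B vs A: [2 vs 7, 1 vs 7, 7 vs 5] → B does not strictly dominate A (column X: 2 ≤ 7)
  B vs C: [2 vs 5, 1 vs 1, 7 vs 1] → B does not strictly dominate C (column X: 2 ≤ 5)
  C vs A: [5 vs 7, 1 vs 7, 1 vs 5] → C does not strictly dominate A (column X: 5 ≤ 7)
  C vs B: [5 vs 2, 1 vs 1, 1 vs 7] → C does not strictly dominate B (column Y: 1 ≤ 1)
No single strategy strictly dominates all others → no strictly dominant strategy.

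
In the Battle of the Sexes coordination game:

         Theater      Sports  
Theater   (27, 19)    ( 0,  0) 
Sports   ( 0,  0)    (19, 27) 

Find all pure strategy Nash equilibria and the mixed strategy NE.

Pure NE: (Theater, Theater) and (Sports, Sports); Mixed NE: p = 0.587, q = 0.413

Work:
Check pure NE:
(Theater, Theater): (27, 19) - no unilateral deviation beneficial
(Sports, Sports): (19, 27) - no unilateral deviation beneficial
Mixed NE: P1 plays Theater with p = 0.587, P2 plays Theater with q = 0.413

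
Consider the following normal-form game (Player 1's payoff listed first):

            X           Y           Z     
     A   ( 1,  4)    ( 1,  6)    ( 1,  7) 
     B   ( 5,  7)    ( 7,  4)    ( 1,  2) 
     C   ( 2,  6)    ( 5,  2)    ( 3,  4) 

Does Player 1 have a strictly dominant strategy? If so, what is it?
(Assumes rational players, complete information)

No strictly dominant strategy exists for Player 1

Work:
A strategy strictly dominates another if it gives a strictly higher payoff against every opponent action. Compare each pair of P1's strategies column-by-column:
  A vs B: [1 vs 5, 1 vs 7, 1 vs 1] → A does not strictly dominate B (column X: 1 ≤ 5)
  A vs C: [1 vs 2, 1 vs 5, 1 vs 3] → A does not strictly dominate C (column X: 1 ≤ 2)
  B vs A: [5 vs 1, 7 vs 1, 1 vs 1] → B does not strictly dominate A (column Z: 1 ≤ 1)
  B vs C: [5 vs 2, 7 vs 5, 1 vs 3] → B does not strictly dominate C (column Z: 1 ≤ 3)
  C vs A: [2 vs 1, 5 vs 1, 3 vs 1] → C strictly dominates A
  C vs B: [2 vs 5, 5 vs 7, 3 vs 1] → C does not strictly dominate B (column X: 2 ≤ 5)
No single strategy strictly dominates all others → no strictly dominant strategy.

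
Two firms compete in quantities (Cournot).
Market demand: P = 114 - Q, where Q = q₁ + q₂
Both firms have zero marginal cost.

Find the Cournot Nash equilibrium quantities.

q₁* = q₂* = 38.0; P* = 38.0

Work:
Profit: π_i = P·q_i = (a - q_i - q_j)·q_i
FOC: ∂π_i/∂q_i = a - 2q_i - q_j = 0
Reaction function: q_i = (114 - q_j)/2
Symmetry: q* = 114/3 = 38.0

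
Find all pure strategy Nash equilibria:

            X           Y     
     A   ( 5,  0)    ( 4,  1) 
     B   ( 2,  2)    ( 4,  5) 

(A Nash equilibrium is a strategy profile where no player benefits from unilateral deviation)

Nash equilibrium: (A, Y), (B, Y)

Work:
Best responses:
  P1 vs X: payoffs [5, 2] → best response A (payoff 5)
  P1 vs Y: payoffs [4, 4] → best response A/B (payoff 4)
  P2 vs A: payoffs [0, 1] → best response Y (payoff 1)
  P2 vs B: payoffs [2, 5] → best response Y (payoff 5)
Mutual best responses: (A,Y), (B,Y) → Nash equilibria.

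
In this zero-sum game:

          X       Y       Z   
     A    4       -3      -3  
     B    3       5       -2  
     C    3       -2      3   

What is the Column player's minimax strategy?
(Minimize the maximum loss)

Column should play Z, value = 3

Work:
Column player minimizes Row's maximum payoff:
Column X: max payoff to Row = 4
Column Y: max payoff to Row = 5
Column Z: max payoff to Row = 3
Minimum is 3, achieved by column Z.
Minimax strategy: Z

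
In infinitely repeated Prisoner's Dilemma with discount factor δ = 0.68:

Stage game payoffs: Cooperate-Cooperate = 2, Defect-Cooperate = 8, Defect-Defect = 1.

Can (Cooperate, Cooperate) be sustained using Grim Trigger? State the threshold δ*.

δ* = 0.8571; since δ = 0.68 < 0.8571, cooperation cannot be sustained

Work:
For Grim Trigger:
Cooperate forever: 2/(1-δ)
Defect then punished: 8 + 1·δ/(1-δ)
Need: 2/(1-δ) ≥ 8 + 1·δ/(1-δ)
Solving: δ ≥ (T-R)/(T-P) = (8-2)/(8-1) = 0.8571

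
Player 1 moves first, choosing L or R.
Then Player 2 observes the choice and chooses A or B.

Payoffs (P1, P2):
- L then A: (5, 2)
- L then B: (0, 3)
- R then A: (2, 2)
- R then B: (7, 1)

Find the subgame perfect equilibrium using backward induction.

P1 plays R, P2 plays B after L and A after R; Payoff (2, 2)

Work:
Backward induction:
After L: P2 chooses B → P1 gets 0
After R: P2 chooses A → P1 gets 2
P1 chooses R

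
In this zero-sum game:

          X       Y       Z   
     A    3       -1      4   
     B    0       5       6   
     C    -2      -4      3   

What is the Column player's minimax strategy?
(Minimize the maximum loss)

Column should play X, value = 3

Work:
Column player minimizes Row's maximum payoff:
Column X: max payoff to Row = 3
Column Y: max payoff to Row = 5
Column Z: max payoff to Row = 6
Minimum is 3, achieved by column X.
Minimax strategy: X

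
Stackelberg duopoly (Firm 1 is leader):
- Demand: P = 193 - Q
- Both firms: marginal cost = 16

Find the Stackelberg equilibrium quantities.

q₁* (leader) = 88.5, q₂* (follower) = 44.25

Work:
Follower's reaction: q₂ = (a - c - q₁)/2
Leader substitutes: π₁ = q₁·(a - q₁ - (a-c-q₁)/2 - c)
FOC: q₁* = (193 - 16)/2 = 88.50
Then: q₂* = (193 - 16 - 88.5)/2 = 44.25
Leader has first-mover advantage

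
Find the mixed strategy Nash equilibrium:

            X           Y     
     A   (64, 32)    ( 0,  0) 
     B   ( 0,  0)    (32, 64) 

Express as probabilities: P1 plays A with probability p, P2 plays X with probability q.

p = 0.6667, q = 0.3333

Work:
Find probabilities that make opponent indifferent:
P2 chooses q to make P1 indifferent between A and B
P1 chooses p to make P2 indifferent between X and Y
Mixed NE: P1 plays (A: 0.6667, B: 0.3333), P2 plays (X: 0.3333, Y: 0.6667)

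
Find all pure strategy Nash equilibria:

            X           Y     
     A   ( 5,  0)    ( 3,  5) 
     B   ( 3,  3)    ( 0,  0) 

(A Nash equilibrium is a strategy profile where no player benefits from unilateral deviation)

Nash equilibrium: (A, Y)

Work:
Best responses:
  P1 vs X: payoffs [5, 3] → best response A (payoff 5)
  P1 vs Y: payoffs [3, 0] → best response A (payoff 3)
  P2 vs A: payoffs [0, 5] → best response Y (payoff 5)
  P2 vs B: payoffs [3, 0] → best response X (payoff 3)
Mutual best responses: (A,Y) → Nash equilibria.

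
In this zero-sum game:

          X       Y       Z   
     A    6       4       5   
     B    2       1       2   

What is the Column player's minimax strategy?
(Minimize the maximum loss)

Column should play Y, value = 4

Work:
Column player minimizes Row's maximum payoff:
Column X: max payoff to Row = 6
Column Y: max payoff to Row = 4
Column Z: max payoff to Row = 5
Minimum is 4, achieved by column Y.
Minimax strategy: Y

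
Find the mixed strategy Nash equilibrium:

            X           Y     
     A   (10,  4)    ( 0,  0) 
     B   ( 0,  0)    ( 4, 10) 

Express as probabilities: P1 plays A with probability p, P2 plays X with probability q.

p = 0.7143, q = 0.2857

Work:
Find probabilities that make opponent indifferent:
P2 chooses q to make P1 indifferent between A and B
P1 chooses p to make P2 indifferent between X and Y
Mixed NE: P1 plays (A: 0.7143, B: 0.2857), P2 plays (X: 0.2857, Y: 0.7143)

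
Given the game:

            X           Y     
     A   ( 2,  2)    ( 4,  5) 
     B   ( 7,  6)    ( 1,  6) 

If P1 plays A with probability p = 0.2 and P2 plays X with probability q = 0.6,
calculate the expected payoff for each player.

E[P1] = 4.24, E[P2] = 5.44

Work:
E[P1] = p·q·π₁(A,X) + p·(1-q)·π₁(A,Y) + (1-p)·q·π₁(B,X) + (1-p)·(1-q)·π₁(B,Y)
= 0.2·0.6·2 + 0.2·0.4·4 + 0.8·0.6·7 + 0.8·0.4·1
= 4.24

E[P2] = 5.44 (similar calculation)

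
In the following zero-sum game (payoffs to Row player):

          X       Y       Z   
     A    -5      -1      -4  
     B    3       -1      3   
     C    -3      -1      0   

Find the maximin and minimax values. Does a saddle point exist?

Maximin = -1, Minimax = -1, Saddle: True

Work:
Row minimums: [-5, -1, -3] → maximin = -1
Column maximums: [3, -1, 3] → minimax = -1
Saddle point exists! Game value = -1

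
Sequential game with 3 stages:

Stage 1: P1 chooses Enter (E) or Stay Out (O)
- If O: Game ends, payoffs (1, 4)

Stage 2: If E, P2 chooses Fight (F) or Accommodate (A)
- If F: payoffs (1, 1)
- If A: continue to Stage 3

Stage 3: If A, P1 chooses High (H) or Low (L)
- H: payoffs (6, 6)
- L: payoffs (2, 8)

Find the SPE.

SPE: (E, A, H); Outcome (6, 6)

Work:
Stage 3: P1 chooses H (6 vs 2)
Stage 2: P2: F->1, A->6 (anticipating H). Choose A
Stage 1: P1: O->1, E->6 (anticipating A, H). Choose E
SPE path: E -> A -> H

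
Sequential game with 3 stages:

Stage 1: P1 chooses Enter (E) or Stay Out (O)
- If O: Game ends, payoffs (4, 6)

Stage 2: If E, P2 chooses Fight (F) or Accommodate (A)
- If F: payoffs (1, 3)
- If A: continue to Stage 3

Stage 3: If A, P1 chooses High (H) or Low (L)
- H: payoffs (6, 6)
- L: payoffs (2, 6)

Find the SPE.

SPE: (E, A, H); Outcome (6, 6)

Work:
Stage 3: P1 chooses H (6 vs 2)
Stage 2: P2: F->3, A->6 (anticipating H). Choose A
Stage 1: P1: O->4, E->6 (anticipating A, H). Choose E
SPE path: E -> A -> H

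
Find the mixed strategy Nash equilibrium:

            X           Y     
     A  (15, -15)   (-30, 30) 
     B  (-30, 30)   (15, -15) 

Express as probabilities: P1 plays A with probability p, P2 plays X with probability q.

p = 0.5, q = 0.5

Work:
Find probabilities that make opponent indifferent:
P2 chooses q to make P1 indifferent between A and B
P1 chooses p to make P2 indifferent between X and Y
Mixed NE: P1 plays (A: 0.5, B: 0.5), P2 plays (X: 0.5, Y: 0.5)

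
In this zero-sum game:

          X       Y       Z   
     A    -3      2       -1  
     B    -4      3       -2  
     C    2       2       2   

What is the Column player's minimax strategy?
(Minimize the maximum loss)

Column should play X or Z (all achieve the minimum), value = 2

Work:
Column player minimizes Row's maximum payoff:
Column X: max payoff to Row = 2
Column Y: max payoff to Row = 3
Column Z: max payoff to Row = 2
Minimum is 2, achieved by columns X, Z (tied).
Each of X or Z is a minimax strategy.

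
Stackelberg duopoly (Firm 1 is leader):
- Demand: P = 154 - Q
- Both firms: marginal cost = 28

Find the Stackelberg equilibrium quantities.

q₁* (leader) = 63.0, q₂* (follower) = 31.5

Work:
Follower's reaction: q₂ = (a - c - q₁)/2
Leader substitutes: π₁ = q₁·(a - q₁ - (a-c-q₁)/2 - c)
FOC: q₁* = (154 - 28)/2 = 63.00
Then: q₂* = (154 - 28 - 63.0)/2 = 31.50
Leader has first-mover advantage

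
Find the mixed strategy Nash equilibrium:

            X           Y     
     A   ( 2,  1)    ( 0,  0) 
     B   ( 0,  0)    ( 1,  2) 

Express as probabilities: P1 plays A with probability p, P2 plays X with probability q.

p = 0.6667, q = 0.3333

Work:
Find probabilities that make opponent indifferent:
P2 chooses q to make P1 indifferent between A and B
P1 chooses p to make P2 indifferent between X and Y
Mixed NE: P1 plays (A: 0.6667, B: 0.3333), P2 plays (X: 0.3333, Y: 0.6667)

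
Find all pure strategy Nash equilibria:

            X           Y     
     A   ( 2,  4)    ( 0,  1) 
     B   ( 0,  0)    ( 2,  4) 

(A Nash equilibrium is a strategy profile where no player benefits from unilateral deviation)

Nash equilibrium: (A, X), (B, Y)

Work:
Best responses:
  P1 vs X: payoffs [2, 0] → best response A (payoff 2)
  P1 vs Y: payoffs [0, 2] → best response B (payoff 2)
  P2 vs A: payoffs [4, 1] → best response X (payoff 4)
  P2 vs B: payoffs [0, 4] → best response Y (payoff 4)
Mutual best responses: (A,X), (B,Y) → Nash equilibria.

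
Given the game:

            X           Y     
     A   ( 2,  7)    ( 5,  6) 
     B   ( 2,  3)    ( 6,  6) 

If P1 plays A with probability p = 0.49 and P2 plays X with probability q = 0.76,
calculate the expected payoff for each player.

E[P1] = 2.8424, E[P2] = 5.2096

Work:
E[P1] = p·q·π₁(A,X) + p·(1-q)·π₁(A,Y) + (1-p)·q·π₁(B,X) + (1-p)·(1-q)·π₁(B,Y)
= 0.49·0.76·2 + 0.49·0.24·5 + 0.51·0.76·2 + 0.51·0.24·6
= 2.8424

E[P2] = 5.2096 (similar calculation)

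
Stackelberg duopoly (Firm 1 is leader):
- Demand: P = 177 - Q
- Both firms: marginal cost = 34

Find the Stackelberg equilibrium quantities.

q₁* (leader) = 71.5, q₂* (follower) = 35.75

Work:
Follower's reaction: q₂ = (a - c - q₁)/2
Leader substitutes: π₁ = q₁·(a - q₁ - (a-c-q₁)/2 - c)
FOC: q₁* = (177 - 34)/2 = 71.50
Then: q₂* = (177 - 34 - 71.5)/2 = 35.75
Leader has first-mover advantage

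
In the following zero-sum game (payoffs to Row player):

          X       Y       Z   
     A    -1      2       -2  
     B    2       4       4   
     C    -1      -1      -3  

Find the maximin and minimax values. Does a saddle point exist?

Maximin = 2, Minimax = 2, Saddle: True

Work:
Row minimums: [-2, 2, -3] → maximin = 2
Column maximums: [2, 4, 4] → minimax = 2
Saddle point exists! Game value = 2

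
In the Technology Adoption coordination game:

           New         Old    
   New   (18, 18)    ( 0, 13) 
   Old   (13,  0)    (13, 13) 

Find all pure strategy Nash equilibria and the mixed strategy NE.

Pure NE: (New, New) and (Old, Old); Mixed NE: p = 0.7222, q = 0.7222

Work:
Check pure NE:
(New, New): (18, 18) - no unilateral deviation beneficial
(Old, Old): (13, 13) - no unilateral deviation beneficial
Mixed NE: P1 plays New with p = 0.7222, P2 plays New with q = 0.7222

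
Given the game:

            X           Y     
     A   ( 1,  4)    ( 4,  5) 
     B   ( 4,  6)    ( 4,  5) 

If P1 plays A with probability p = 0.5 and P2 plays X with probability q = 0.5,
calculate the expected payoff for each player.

E[P1] = 3.25, E[P2] = 5.0

Work:
E[P1] = p·q·π₁(A,X) + p·(1-q)·π₁(A,Y) + (1-p)·q·π₁(B,X) + (1-p)·(1-q)·π₁(B,Y)
= 0.5·0.5·1 + 0.5·0.5·4 + 0.5·0.5·4 + 0.5·0.5·4
= 3.25

E[P2] = 5.0 (similar calculation)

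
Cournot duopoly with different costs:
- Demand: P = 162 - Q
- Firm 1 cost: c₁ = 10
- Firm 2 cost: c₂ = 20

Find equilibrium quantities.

q₁* = 54.0, q₂* = 44.0

Work:
Reaction: q₁ = (162 - 10 - q₂)/2
Reaction: q₂ = (162 - 20 - q₁)/2
Solve simultaneously:
q₁* = (162 - 2×10 + 20)/3 = 54.0
q₂* = (162 - 2×20 + 10)/3 = 44.0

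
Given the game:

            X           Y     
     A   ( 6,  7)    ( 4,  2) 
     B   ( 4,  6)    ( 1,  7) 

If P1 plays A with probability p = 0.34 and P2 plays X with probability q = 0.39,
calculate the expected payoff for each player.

E[P1] = 3.0574, E[P2] = 5.7056

Work:
E[P1] = p·q·π₁(A,X) + p·(1-q)·π₁(A,Y) + (1-p)·q·π₁(B,X) + (1-p)·(1-q)·π₁(B,Y)
= 0.34·0.39·6 + 0.34·0.61·4 + 0.66·0.39·4 + 0.66·0.61·1
= 3.0574

E[P2] = 5.7056 (similar calculation)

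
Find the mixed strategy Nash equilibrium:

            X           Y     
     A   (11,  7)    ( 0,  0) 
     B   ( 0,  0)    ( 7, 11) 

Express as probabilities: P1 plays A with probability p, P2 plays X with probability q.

p = 0.6111, q = 0.3889

Work:
Find probabilities that make opponent indifferent:
P2 chooses q to make P1 indifferent between A and B
P1 chooses p to make P2 indifferent between X and Y
Mixed NE: P1 plays (A: 0.6111, B: 0.3889), P2 plays (X: 0.3889, Y: 0.6111)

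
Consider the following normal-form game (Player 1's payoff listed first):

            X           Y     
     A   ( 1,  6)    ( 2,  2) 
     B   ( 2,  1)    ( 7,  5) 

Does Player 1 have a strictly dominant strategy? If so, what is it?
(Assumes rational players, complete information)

Yes, Player 1's strictly dominant strategy is B

Work:
A strategy strictly dominates another if it gives a strictly higher payoff against every opponent action. Compare each pair of P1's strategies column-by-column:
  A vs B: [1 vs 2, 2 vs 7] → A does not strictly dominate B (column X: 1 ≤ 2)
  B vs A: [2 vs 1, 7 vs 2] → B strictly dominates A
B strictly dominates every other strategy → strictly dominant.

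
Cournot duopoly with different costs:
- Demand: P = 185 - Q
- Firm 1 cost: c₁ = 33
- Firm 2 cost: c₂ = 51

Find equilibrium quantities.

q₁* = 56.67, q₂* = 38.67

Work:
Reaction: q₁ = (185 - 33 - q₂)/2
Reaction: q₂ = (185 - 51 - q₁)/2
Solve simultaneously:
q₁* = (185 - 2×33 + 51)/3 = 56.67
q₂* = (185 - 2×51 + 33)/3 = 38.67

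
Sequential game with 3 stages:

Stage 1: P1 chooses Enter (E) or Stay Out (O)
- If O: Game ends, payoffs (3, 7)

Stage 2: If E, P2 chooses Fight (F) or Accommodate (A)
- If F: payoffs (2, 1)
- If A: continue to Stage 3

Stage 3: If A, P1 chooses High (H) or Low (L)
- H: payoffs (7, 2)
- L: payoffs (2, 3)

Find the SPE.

SPE: (E, A, H); Outcome (7, 2)

Work:
Stage 3: P1 chooses H (7 vs 2)
Stage 2: P2: F->1, A->2 (anticipating H). Choose A
Stage 1: P1: O->3, E->7 (anticipating A, H). Choose E
SPE path: E -> A -> H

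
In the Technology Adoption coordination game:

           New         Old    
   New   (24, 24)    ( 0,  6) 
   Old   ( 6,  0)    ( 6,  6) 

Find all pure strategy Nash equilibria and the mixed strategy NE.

Pure NE: (New, New) and (Old, Old); Mixed NE: p = 0.25, q = 0.25

Work:
Check pure NE:
(New, New): (24, 24) - no unilateral deviation beneficial
(Old, Old): (6, 6) - no unilateral deviation beneficial
Mixed NE: P1 plays New with p = 0.25, P2 plays New with q = 0.25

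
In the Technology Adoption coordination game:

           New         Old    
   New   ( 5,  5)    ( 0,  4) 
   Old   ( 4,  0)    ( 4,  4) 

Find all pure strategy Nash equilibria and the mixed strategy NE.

Pure NE: (New, New) and (Old, Old); Mixed NE: p = 0.8, q = 0.8

Work:
Check pure NE:
(New, New): (5, 5) - no unilateral deviation beneficial
(Old, Old): (4, 4) - no unilateral deviation beneficial
Mixed NE: P1 plays New with p = 0.8, P2 plays New with q = 0.8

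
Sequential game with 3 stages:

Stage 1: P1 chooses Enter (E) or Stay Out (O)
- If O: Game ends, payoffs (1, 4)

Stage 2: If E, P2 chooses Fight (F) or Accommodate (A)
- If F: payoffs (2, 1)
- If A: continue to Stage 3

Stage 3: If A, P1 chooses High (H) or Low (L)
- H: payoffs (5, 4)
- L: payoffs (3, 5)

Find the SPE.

SPE: (E, A, H); Outcome (5, 4)

Work:
Stage 3: P1 chooses H (5 vs 3)
Stage 2: P2: F->1, A->4 (anticipating H). Choose A
Stage 1: P1: O->1, E->5 (anticipating A, H). Choose E
SPE path: E -> A -> H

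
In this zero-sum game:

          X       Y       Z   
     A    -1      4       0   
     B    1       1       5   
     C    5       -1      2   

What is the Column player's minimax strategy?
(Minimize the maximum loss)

Column should play Y, value = 4

Work:
Column player minimizes Row's maximum payoff:
Column X: max payoff to Row = 5
Column Y: max payoff to Row = 4
Column Z: max payoff to Row = 5
Minimum is 4, achieved by column Y.
Minimax strategy: Y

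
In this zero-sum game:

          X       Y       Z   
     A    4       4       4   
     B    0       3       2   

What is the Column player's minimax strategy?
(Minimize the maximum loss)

Column should play X or Y or Z (all achieve the minimum), value = 4

Work:
Column player minimizes Row's maximum payoff:
Column X: max payoff to Row = 4
Column Y: max payoff to Row = 4
Column Z: max payoff to Row = 4
Minimum is 4, achieved by columns X, Y, Z (tied).
Each of X or Y or Z is a minimax strategy.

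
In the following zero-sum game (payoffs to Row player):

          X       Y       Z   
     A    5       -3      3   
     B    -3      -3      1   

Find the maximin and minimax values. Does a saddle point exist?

Maximin = -3, Minimax = -3, Saddle: True

Work:
Row minimums: [-3, -3] → maximin = -3
Column maximums: [5, -3, 3] → minimax = -3
Saddle point exists! Game value = -3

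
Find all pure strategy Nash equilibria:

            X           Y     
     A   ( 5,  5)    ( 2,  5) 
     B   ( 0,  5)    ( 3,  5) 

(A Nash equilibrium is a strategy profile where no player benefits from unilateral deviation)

Nash equilibrium: (A, X), (B, Y)

Work:
Best responses:
  P1 vs X: payoffs [5, 0] → best response A (payoff 5)
  P1 vs Y: payoffs [2, 3] → best response B (payoff 3)
  P2 vs A: payoffs [5, 5] → best response X/Y (payoff 5)
  P2 vs B: payoffs [5, 5] → best response X/Y (payoff 5)
Mutual best responses: (A,X), (B,Y) → Nash equilibria.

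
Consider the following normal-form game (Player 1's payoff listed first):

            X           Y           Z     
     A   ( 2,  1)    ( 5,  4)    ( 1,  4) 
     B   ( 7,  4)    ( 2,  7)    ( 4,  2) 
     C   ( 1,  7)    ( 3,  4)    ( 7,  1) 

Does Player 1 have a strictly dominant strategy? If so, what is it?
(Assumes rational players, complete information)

No strictly dominant strategy exists for Player 1

Work:
A strategy strictly dominates another if it gives a strictly higher payoff against every opponent action. Compare each pair of P1's strategies column-by-column:
  A vs B: [2 vs 7, 5 vs 2, 1 vs 4] → A does not strictly dominate B (column X: 2 ≤ 7)
  A vs C: [2 vs 1, 5 vs 3, 1 vs 7] → A does not strictly dominate C (column Z: 1 ≤ 7)
  B vs A: [7 vs 2, 2 vs 5, 4 vs 1] → B does not strictly dominate A (column Y: 2 ≤ 5)
  B vs C: [7 vs 1, 2 vs 3, 4 vs 7] → B does not strictly dominate C (column Y: 2 ≤ 3)
  C vs A: [1 vs 2, 3 vs 5, 7 vs 1] → C does not strictly dominate A (column X: 1 ≤ 2)
  C vs B: [1 vs 7, 3 vs 2, 7 vs 4] → C does not strictly dominate B (column X: 1 ≤ 7)
No single strategy strictly dominates all others → no strictly dominant strategy.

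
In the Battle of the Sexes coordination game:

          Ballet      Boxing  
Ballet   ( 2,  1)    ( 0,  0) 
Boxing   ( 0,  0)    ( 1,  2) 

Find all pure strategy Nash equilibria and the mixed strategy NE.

Pure NE: (Ballet, Ballet) and (Boxing, Boxing); Mixed NE: p = 0.6667, q = 0.3333

Work:
Check pure NE:
(Ballet, Ballet): (2, 1) - no unilateral deviation beneficial
(Boxing, Boxing): (1, 2) - no unilateral deviation beneficial
Mixed NE: P1 plays Ballet with p = 0.6667, P2 plays Ballet with q = 0.3333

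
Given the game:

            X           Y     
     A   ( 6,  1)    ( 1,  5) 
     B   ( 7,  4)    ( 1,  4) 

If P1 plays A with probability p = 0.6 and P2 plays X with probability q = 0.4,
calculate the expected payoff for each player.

E[P1] = 3.16, E[P2] = 3.64

Work:
E[P1] = p·q·π₁(A,X) + p·(1-q)·π₁(A,Y) + (1-p)·q·π₁(B,X) + (1-p)·(1-q)·π₁(B,Y)
= 0.6·0.4·6 + 0.6·0.6·1 + 0.4·0.4·7 + 0.4·0.6·1
= 3.16

E[P2] = 3.64 (similar calculation)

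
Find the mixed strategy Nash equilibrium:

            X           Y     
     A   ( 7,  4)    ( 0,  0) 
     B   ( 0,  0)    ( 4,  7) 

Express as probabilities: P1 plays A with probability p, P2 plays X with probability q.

p = 0.6364, q = 0.3636

Work:
Find probabilities that make opponent indifferent:
P2 chooses q to make P1 indifferent between A and B
P1 chooses p to make P2 indifferent between X and Y
Mixed NE: P1 plays (A: 0.6364, B: 0.3636), P2 plays (X: 0.3636, Y: 0.6364)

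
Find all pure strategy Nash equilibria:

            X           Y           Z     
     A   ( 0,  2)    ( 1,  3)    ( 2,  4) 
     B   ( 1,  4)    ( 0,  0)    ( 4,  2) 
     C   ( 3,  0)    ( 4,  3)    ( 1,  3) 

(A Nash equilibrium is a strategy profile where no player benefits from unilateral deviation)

Nash equilibrium: (C, Y)

Work:
Best responses:
  P1 vs X: payoffs [0, 1, 3] → best response C (payoff 3)
  P1 vs Y: payoffs [1, 0, 4] → best response C (payoff 4)
  P1 vs Z: payoffs [2, 4, 1] → best response B (payoff 4)
  P2 vs A: payoffs [2, 3, 4] → best response Z (payoff 4)
  P2 vs B: payoffs [4, 0, 2] → best response X (payoff 4)
  P2 vs C: payoffs [0, 3, 3] → best response Y/Z (payoff 3)
Mutual best responses: (C,Y) → Nash equilibria.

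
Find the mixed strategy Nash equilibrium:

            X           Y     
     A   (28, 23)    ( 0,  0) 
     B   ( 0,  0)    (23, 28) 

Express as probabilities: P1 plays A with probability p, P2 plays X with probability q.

p = 0.549, q = 0.451

Work:
Find probabilities that make opponent indifferent:
P2 chooses q to make P1 indifferent between A and B
P1 chooses p to make P2 indifferent between X and Y
Mixed NE: P1 plays (A: 0.549, B: 0.451), P2 plays (X: 0.451, Y: 0.549)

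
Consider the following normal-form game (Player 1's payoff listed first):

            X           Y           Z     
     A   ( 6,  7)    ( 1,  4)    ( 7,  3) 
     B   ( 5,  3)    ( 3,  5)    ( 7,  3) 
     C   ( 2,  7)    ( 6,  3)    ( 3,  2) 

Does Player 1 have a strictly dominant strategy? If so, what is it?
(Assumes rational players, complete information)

No strictly dominant strategy exists for Player 1

Work:
A strategy strictly dominates another if it gives a strictly higher payoff against every opponent action. Compare each pair of P1's strategies column-by-column:
  A vs B: [6 vs 5, 1 vs 3, 7 vs 7] → A does not strictly dominate B (column Y: 1 ≤ 3)
  A vs C: [6 vs 2, 1 vs 6, 7 vs 3] → A does not strictly dominate C (column Y: 1 ≤ 6)
  B vs A: [5 vs 6, 3 vs 1, 7 vs 7] → B does not strictly dominate A (column X: 5 ≤ 6)
  B vs C: [5 vs 2, 3 vs 6, 7 vs 3] → B does not strictly dominate C (column Y: 3 ≤ 6)
  C vs A: [2 vs 6, 6 vs 1, 3 vs 7] → C does not strictly dominate A (column X: 2 ≤ 6)
  C vs B: [2 vs 5, 6 vs 3, 3 vs 7] → C does not strictly dominate B (column X: 2 ≤ 5)
No single strategy strictly dominates all others → no strictly dominant strategy.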